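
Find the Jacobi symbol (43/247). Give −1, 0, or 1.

Reciprocity: 43 ≡ 3 and 247 ≡ 3 (mod 4), so (43/247) = −(247/43).
Reduce top mod 43: now compute (32/43).
Pull out 2^5: since 43 ≡ 3 (mod 8), (2/43) = -1, so (2/43)^5 = -1.
Reached (1/43) = 1. Collecting the sign flips along the way, the symbol is +1.

1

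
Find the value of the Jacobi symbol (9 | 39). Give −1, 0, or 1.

Reciprocity: 9 ≡ 1 and 39 ≡ 3 (mod 4), so (9/39) = +(39/9).
Reduce top mod 9: now compute (3/9).
Reciprocity: 3 ≡ 3 and 9 ≡ 1 (mod 4), so (3/9) = +(9/3).
Reduce top mod 3: now compute (0/3).
Top reduces to 0: gcd > 1, so the symbol is 0.

0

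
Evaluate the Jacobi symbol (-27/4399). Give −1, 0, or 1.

First reduce: -27 ≡ 4372 (mod 4399).
Pull out 2^2: since 4399 ≡ 7 (mod 8), (2/4399) = +1, so (2/4399)^2 = +1.
Reciprocity: 1093 ≡ 1 and 4399 ≡ 3 (mod 4), so (1093/4399) = +(4399/1093).
Reduce top mod 1093: now compute (27/1093).
Reciprocity: 27 ≡ 3 and 1093 ≡ 1 (mod 4), so (27/1093) = +(1093/27).
Reduce top mod 27: now compute (13/27).
Reciprocity: 13 ≡ 1 and 27 ≡ 3 (mod 4), so (13/27) = +(27/13).
Reduce top mod 13: now compute (1/13).
Reached (1/13) = 1. Collecting the sign flips along the way, the symbol is +1.

1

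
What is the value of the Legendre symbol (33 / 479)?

1

Euler's criterion: (33/479) ≡ 33^239 (mod 479).
33^2 ≡ 131 (mod 479)
33^4 ≡ 396 (mod 479)
33^8 ≡ 183 (mod 479)
33^16 ≡ 438 (mod 479)
33^32 ≡ 244 (mod 479)
33^64 ≡ 140 (mod 479)
33^128 ≡ 440 (mod 479)
33^239 = 33^(128+64+32+8+4+2+1) ≡ 1 (mod 479).
Result is 1, so (33/479) = 1.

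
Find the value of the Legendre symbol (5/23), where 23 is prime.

-1

Euler's criterion: (5/23) ≡ 5^11 (mod 23).
5^2 ≡ 2 (mod 23)
5^4 ≡ 4 (mod 23)
5^8 ≡ 16 (mod 23)
5^11 = 5^(8+2+1) ≡ 22 (mod 23).
Result is 22 ≡ −1, so (5/23) = −1.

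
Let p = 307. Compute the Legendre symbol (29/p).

Reciprocity: 29 ≡ 1 and 307 ≡ 3 (mod 4), so (29/307) = +(307/29).
Reduce top mod 29: now compute (17/29).
Reciprocity: 17 ≡ 1 and 29 ≡ 1 (mod 4), so (17/29) = +(29/17).
Reduce top mod 17: now compute (12/17).
Pull out 2^2: since 17 ≡ 1 (mod 8), (2/17) = +1, so (2/17)^2 = +1.
Reciprocity: 3 ≡ 3 and 17 ≡ 1 (mod 4), so (3/17) = +(17/3).
Reduce top mod 3: now compute (2/3).
Pull out 2: since 3 ≡ 3 (mod 8), (2/3) = -1.
Reached (1/3) = 1. Collecting the sign flips along the way, the symbol is -1.

-1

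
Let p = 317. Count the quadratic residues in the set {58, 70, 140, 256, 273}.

(58/317) = +1 → QR.
(70/317) = +1 → QR.
(140/317) = -1 → non-residue.
(256/317) = +1 → QR.
(273/317) = +1 → QR.
Total quadratic residues among the 5: 4.

4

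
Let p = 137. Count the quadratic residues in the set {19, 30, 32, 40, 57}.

3

(19/137) = +1 → QR.
(30/137) = +1 → QR.
(32/137) = +1 → QR.
(40/137) = -1 → non-residue.
(57/137) = -1 → non-residue.
Total quadratic residues among the 5: 3.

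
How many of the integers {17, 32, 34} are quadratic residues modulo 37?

(17/37) = -1 → non-residue.
(32/37) = -1 → non-residue.
(34/37) = +1 → QR.
Total quadratic residues among the 3: 1.

1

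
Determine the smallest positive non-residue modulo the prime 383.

5

(2/383) = +1, so 2 is a residue.
(3/383) = +1, so 3 is a residue.
(4/383) = +1, so 4 is a residue.
(5/383) = −1, so 5 is the smallest positive non-residue mod 383.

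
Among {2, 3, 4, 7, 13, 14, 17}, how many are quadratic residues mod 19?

3

(2/19) = -1 → non-residue.
(3/19) = -1 → non-residue.
(4/19) = +1 → QR.
(7/19) = +1 → QR.
(13/19) = -1 → non-residue.
(14/19) = -1 → non-residue.
(17/19) = +1 → QR.
Total quadratic residues among the 7: 3.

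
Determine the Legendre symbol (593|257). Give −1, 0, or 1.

First reduce: 593 ≡ 79 (mod 257).
Reciprocity: 79 ≡ 3 and 257 ≡ 1 (mod 4), so (79/257) = +(257/79).
Reduce top mod 79: now compute (20/79).
Pull out 2^2: since 79 ≡ 7 (mod 8), (2/79) = +1, so (2/79)^2 = +1.
Reciprocity: 5 ≡ 1 and 79 ≡ 3 (mod 4), so (5/79) = +(79/5).
Reduce top mod 5: now compute (4/5).
Pull out 2^2: since 5 ≡ 5 (mod 8), (2/5) = -1, so (2/5)^2 = +1.
Reached (1/5) = 1. Collecting the sign flips along the way, the symbol is +1.

1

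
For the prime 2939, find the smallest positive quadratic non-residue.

(2/2939) = −1, so 2 is the smallest positive non-residue mod 2939.

2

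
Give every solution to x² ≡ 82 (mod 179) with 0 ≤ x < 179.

Since 179 ≡ 3 (mod 4), a square root of 82 is 82^((179+1)/4) = 82^45 mod 179.
Repeated squaring: 82^2≡101, 82^4≡177, 82^8≡4, 82^16≡16, 82^32≡77 (mod 179).
82^45 = 82^(32+8+4+1) ≡ 145 (mod 179).
Check: 145² = 21025 ≡ 82 (mod 179). The two roots are 34 and 145.

34, 145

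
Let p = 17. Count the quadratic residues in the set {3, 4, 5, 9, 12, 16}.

3

(3/17) = -1 → non-residue.
(4/17) = +1 → QR.
(5/17) = -1 → non-residue.
(9/17) = +1 → QR.
(12/17) = -1 → non-residue.
(16/17) = +1 → QR.
Total quadratic residues among the 6: 3.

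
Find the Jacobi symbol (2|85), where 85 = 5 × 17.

Pull out 2: since 85 ≡ 5 (mod 8), (2/85) = -1.
Reached (1/85) = 1. Collecting the sign flips along the way, the symbol is -1.

-1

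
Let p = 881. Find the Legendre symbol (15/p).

Euler's criterion: (15/881) ≡ 15^440 (mod 881).
15^2 ≡ 225 (mod 881)
15^4 ≡ 408 (mod 881)
15^8 ≡ 836 (mod 881)
15^16 ≡ 263 (mod 881)
15^32 ≡ 451 (mod 881)
15^64 ≡ 771 (mod 881)
15^128 ≡ 647 (mod 881)
15^256 ≡ 134 (mod 881)
15^440 = 15^(256+128+32+16+8) ≡ 880 (mod 881).
Result is 880 ≡ −1, so (15/881) = −1.

-1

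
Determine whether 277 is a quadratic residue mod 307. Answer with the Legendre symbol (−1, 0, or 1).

1

Reciprocity: 277 ≡ 1 and 307 ≡ 3 (mod 4), so (277/307) = +(307/277).
Reduce top mod 277: now compute (30/277).
Pull out 2: since 277 ≡ 5 (mod 8), (2/277) = -1.
Reciprocity: 15 ≡ 3 and 277 ≡ 1 (mod 4), so (15/277) = +(277/15).
Reduce top mod 15: now compute (7/15).
Reciprocity: 7 ≡ 3 and 15 ≡ 3 (mod 4), so (7/15) = −(15/7).
Reduce top mod 7: now compute (1/7).
Reached (1/7) = 1. Collecting the sign flips along the way, the symbol is +1.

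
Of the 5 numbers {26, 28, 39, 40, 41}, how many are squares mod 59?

3

(26/59) = +1 → QR.
(28/59) = +1 → QR.
(39/59) = -1 → non-residue.
(40/59) = -1 → non-residue.
(41/59) = +1 → QR.
Total quadratic residues among the 5: 3.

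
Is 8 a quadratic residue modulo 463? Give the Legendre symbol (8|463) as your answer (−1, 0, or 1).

Pull out 2^3: since 463 ≡ 7 (mod 8), (2/463) = +1, so (2/463)^3 = +1.
Reached (1/463) = 1. Collecting the sign flips along the way, the symbol is +1.

1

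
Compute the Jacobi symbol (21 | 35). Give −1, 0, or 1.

0

Reciprocity: 21 ≡ 1 and 35 ≡ 3 (mod 4), so (21/35) = +(35/21).
Reduce top mod 21: now compute (14/21).
Pull out 2: since 21 ≡ 5 (mod 8), (2/21) = -1.
Reciprocity: 7 ≡ 3 and 21 ≡ 1 (mod 4), so (7/21) = +(21/7).
Reduce top mod 7: now compute (0/7).
Top reduces to 0: gcd > 1, so the symbol is 0.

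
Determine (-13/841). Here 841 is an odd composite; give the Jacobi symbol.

First reduce: -13 ≡ 828 (mod 841).
Pull out 2^2: since 841 ≡ 1 (mod 8), (2/841) = +1, so (2/841)^2 = +1.
Reciprocity: 207 ≡ 3 and 841 ≡ 1 (mod 4), so (207/841) = +(841/207).
Reduce top mod 207: now compute (13/207).
Reciprocity: 13 ≡ 1 and 207 ≡ 3 (mod 4), so (13/207) = +(207/13).
Reduce top mod 13: now compute (12/13).
Pull out 2^2: since 13 ≡ 5 (mod 8), (2/13) = -1, so (2/13)^2 = +1.
Reciprocity: 3 ≡ 3 and 13 ≡ 1 (mod 4), so (3/13) = +(13/3).
Reduce top mod 3: now compute (1/3).
Reached (1/3) = 1. Collecting the sign flips along the way, the symbol is +1.

1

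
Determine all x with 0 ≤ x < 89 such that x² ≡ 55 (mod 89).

89 ≡ 1 (mod 4), so we find a root by search.
Trying successive values, 12² = 144 ≡ 55 (mod 89). The other root is 89 − 12 = 77.

12, 77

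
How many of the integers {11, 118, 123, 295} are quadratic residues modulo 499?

(11/499) = -1 → non-residue.
(118/499) = +1 → QR.
(123/499) = +1 → QR.
(295/499) = -1 → non-residue.
Total quadratic residues among the 4: 2.

2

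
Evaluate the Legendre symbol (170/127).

Euler's criterion: (170/127) ≡ 43^63 (mod 127).
43^2 ≡ 71 (mod 127)
43^4 ≡ 88 (mod 127)
43^8 ≡ 124 (mod 127)
43^16 ≡ 9 (mod 127)
43^32 ≡ 81 (mod 127)
43^63 = 43^(32+16+8+4+2+1) ≡ 126 (mod 127).
Result is 126 ≡ −1, so (170/127) = −1.

-1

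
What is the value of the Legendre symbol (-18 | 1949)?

-1

First reduce: -18 ≡ 1931 (mod 1949).
Reciprocity: 1931 ≡ 3 and 1949 ≡ 1 (mod 4), so (1931/1949) = +(1949/1931).
Reduce top mod 1931: now compute (18/1931).
Pull out 2: since 1931 ≡ 3 (mod 8), (2/1931) = -1.
Reciprocity: 9 ≡ 1 and 1931 ≡ 3 (mod 4), so (9/1931) = +(1931/9).
Reduce top mod 9: now compute (5/9).
Reciprocity: 5 ≡ 1 and 9 ≡ 1 (mod 4), so (5/9) = +(9/5).
Reduce top mod 5: now compute (4/5).
Pull out 2^2: since 5 ≡ 5 (mod 8), (2/5) = -1, so (2/5)^2 = +1.
Reached (1/5) = 1. Collecting the sign flips along the way, the symbol is -1.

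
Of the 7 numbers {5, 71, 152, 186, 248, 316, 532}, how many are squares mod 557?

4

(5/557) = -1 → non-residue.
(71/557) = +1 → QR.
(152/557) = -1 → non-residue.
(186/557) = -1 → non-residue.
(248/557) = +1 → QR.
(316/557) = +1 → QR.
(532/557) = +1 → QR.
Total quadratic residues among the 7: 4.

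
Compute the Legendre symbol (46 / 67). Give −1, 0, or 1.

-1

Euler's criterion: (46/67) ≡ 46^33 (mod 67).
46^2 ≡ 39 (mod 67)
46^4 ≡ 47 (mod 67)
46^8 ≡ 65 (mod 67)
46^16 ≡ 4 (mod 67)
46^32 ≡ 16 (mod 67)
46^33 = 46^(32+1) ≡ 66 (mod 67).
Result is 66 ≡ −1, so (46/67) = −1.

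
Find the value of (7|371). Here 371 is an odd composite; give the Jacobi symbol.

Reciprocity: 7 ≡ 3 and 371 ≡ 3 (mod 4), so (7/371) = −(371/7).
Reduce top mod 7: now compute (0/7).
Top reduces to 0: gcd > 1, so the symbol is 0.

0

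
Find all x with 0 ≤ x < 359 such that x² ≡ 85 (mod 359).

Since 359 ≡ 3 (mod 4), a square root of 85 is 85^((359+1)/4) = 85^90 mod 359.
Repeated squaring: 85^2≡45, 85^4≡230, 85^8≡127, 85^16≡333, 85^32≡317, 85^64≡328 (mod 359).
85^90 = 85^(64+16+8+2) ≡ 320 (mod 359).
Check: 320² = 102400 ≡ 85 (mod 359). The two roots are 39 and 320.

39, 320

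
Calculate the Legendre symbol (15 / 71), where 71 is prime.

Reciprocity: 15 ≡ 3 and 71 ≡ 3 (mod 4), so (15/71) = −(71/15).
Reduce top mod 15: now compute (11/15).
Reciprocity: 11 ≡ 3 and 15 ≡ 3 (mod 4), so (11/15) = −(15/11).
Reduce top mod 11: now compute (4/11).
Pull out 2^2: since 11 ≡ 3 (mod 8), (2/11) = -1, so (2/11)^2 = +1.
Reached (1/11) = 1. Collecting the sign flips along the way, the symbol is +1.

1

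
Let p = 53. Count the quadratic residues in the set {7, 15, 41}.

2

(7/53) = +1 → QR.
(15/53) = +1 → QR.
(41/53) = -1 → non-residue.
Total quadratic residues among the 3: 2.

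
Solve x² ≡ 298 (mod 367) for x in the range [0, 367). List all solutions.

50, 317

Since 367 ≡ 3 (mod 4), a square root of 298 is 298^((367+1)/4) = 298^92 mod 367.
Repeated squaring: 298^2≡357, 298^4≡100, 298^8≡91, 298^16≡207, 298^32≡277, 298^64≡26 (mod 367).
298^92 = 298^(64+16+8+4) ≡ 50 (mod 367).
Check: 50² = 2500 ≡ 298 (mod 367). The two roots are 50 and 317.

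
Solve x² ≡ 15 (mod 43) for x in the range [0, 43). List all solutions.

12, 31

Since 43 ≡ 3 (mod 4), a square root of 15 is 15^((43+1)/4) = 15^11 mod 43.
Repeated squaring: 15^2≡10, 15^4≡14, 15^8≡24 (mod 43).
15^11 = 15^(8+2+1) ≡ 31 (mod 43).
Check: 31² = 961 ≡ 15 (mod 43). The two roots are 12 and 31.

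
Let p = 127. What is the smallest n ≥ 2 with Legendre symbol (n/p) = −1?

(2/127) = +1, so 2 is a residue.
(3/127) = −1, so 3 is the smallest positive non-residue mod 127.

3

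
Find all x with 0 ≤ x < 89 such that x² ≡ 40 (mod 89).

89 ≡ 1 (mod 4), so we find a root by search.
Trying successive values, 29² = 841 ≡ 40 (mod 89). The other root is 89 − 29 = 60.

29, 60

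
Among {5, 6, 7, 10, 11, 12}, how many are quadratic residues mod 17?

(5/17) = -1 → non-residue.
(6/17) = -1 → non-residue.
(7/17) = -1 → non-residue.
(10/17) = -1 → non-residue.
(11/17) = -1 → non-residue.
(12/17) = -1 → non-residue.
Total quadratic residues among the 6: 0.

0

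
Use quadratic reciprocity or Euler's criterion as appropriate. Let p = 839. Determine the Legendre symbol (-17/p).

Euler's criterion: (-17/839) ≡ 822^419 (mod 839).
822^2 ≡ 289 (mod 839)
822^4 ≡ 460 (mod 839)
822^8 ≡ 172 (mod 839)
822^16 ≡ 219 (mod 839)
822^32 ≡ 138 (mod 839)
822^64 ≡ 586 (mod 839)
822^128 ≡ 245 (mod 839)
822^256 ≡ 456 (mod 839)
822^419 = 822^(256+128+32+2+1) ≡ 1 (mod 839).
Result is 1, so (-17/839) = 1.

1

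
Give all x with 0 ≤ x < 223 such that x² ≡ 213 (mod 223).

92, 131

Since 223 ≡ 3 (mod 4), a square root of 213 is 213^((223+1)/4) = 213^56 mod 223.
Repeated squaring: 213^2≡100, 213^4≡188, 213^8≡110, 213^16≡58, 213^32≡19 (mod 223).
213^56 = 213^(32+16+8) ≡ 131 (mod 223).
Check: 131² = 17161 ≡ 213 (mod 223). The two roots are 92 and 131.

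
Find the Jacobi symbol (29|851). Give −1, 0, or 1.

-1

Reciprocity: 29 ≡ 1 and 851 ≡ 3 (mod 4), so (29/851) = +(851/29).
Reduce top mod 29: now compute (10/29).
Pull out 2: since 29 ≡ 5 (mod 8), (2/29) = -1.
Reciprocity: 5 ≡ 1 and 29 ≡ 1 (mod 4), so (5/29) = +(29/5).
Reduce top mod 5: now compute (4/5).
Pull out 2^2: since 5 ≡ 5 (mod 8), (2/5) = -1, so (2/5)^2 = +1.
Reached (1/5) = 1. Collecting the sign flips along the way, the symbol is -1.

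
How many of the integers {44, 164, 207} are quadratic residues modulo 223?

1

(44/223) = -1 → non-residue.
(164/223) = +1 → QR.
(207/223) = -1 → non-residue.
Total quadratic residues among the 3: 1.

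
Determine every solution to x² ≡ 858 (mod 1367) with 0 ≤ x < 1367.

525, 842

Since 1367 ≡ 3 (mod 4), a square root of 858 is 858^((1367+1)/4) = 858^342 mod 1367.
Repeated squaring: 858^2≡718, 858^4≡165, 858^8≡1252, 858^16≡922, 858^32≡1177, 858^64≡558, 858^128≡1055, 858^256≡287 (mod 1367).
858^342 = 858^(256+64+16+4+2) ≡ 842 (mod 1367).
Check: 842² = 708964 ≡ 858 (mod 1367). The two roots are 525 and 842.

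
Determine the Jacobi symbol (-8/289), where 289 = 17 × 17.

1

First reduce: -8 ≡ 281 (mod 289).
Reciprocity: 281 ≡ 1 and 289 ≡ 1 (mod 4), so (281/289) = +(289/281).
Reduce top mod 281: now compute (8/281).
Pull out 2^3: since 281 ≡ 1 (mod 8), (2/281) = +1, so (2/281)^3 = +1.
Reached (1/281) = 1. Collecting the sign flips along the way, the symbol is +1.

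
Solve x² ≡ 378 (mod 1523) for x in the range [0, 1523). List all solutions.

Since 1523 ≡ 3 (mod 4), a square root of 378 is 378^((1523+1)/4) = 378^381 mod 1523.
Repeated squaring: 378^2≡1245, 378^4≡1134, 378^8≡544, 378^16≡474, 378^32≡795, 378^64≡1503, 378^128≡400, 378^256≡85 (mod 1523).
378^381 = 378^(256+64+32+16+8+4+1) ≡ 1180 (mod 1523).
Check: 1180² = 1392400 ≡ 378 (mod 1523). The two roots are 343 and 1180.

343, 1180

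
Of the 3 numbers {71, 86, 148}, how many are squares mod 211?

2

(71/211) = +1 → QR.
(86/211) = -1 → non-residue.
(148/211) = +1 → QR.
Total quadratic residues among the 3: 2.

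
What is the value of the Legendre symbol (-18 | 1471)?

-1

First reduce: -18 ≡ 1453 (mod 1471).
Reciprocity: 1453 ≡ 1 and 1471 ≡ 3 (mod 4), so (1453/1471) = +(1471/1453).
Reduce top mod 1453: now compute (18/1453).
Pull out 2: since 1453 ≡ 5 (mod 8), (2/1453) = -1.
Reciprocity: 9 ≡ 1 and 1453 ≡ 1 (mod 4), so (9/1453) = +(1453/9).
Reduce top mod 9: now compute (4/9).
Pull out 2^2: since 9 ≡ 1 (mod 8), (2/9) = +1, so (2/9)^2 = +1.
Reached (1/9) = 1. Collecting the sign flips along the way, the symbol is -1.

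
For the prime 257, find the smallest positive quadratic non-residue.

(2/257) = +1, so 2 is a residue.
(3/257) = −1, so 3 is the smallest positive non-residue mod 257.

3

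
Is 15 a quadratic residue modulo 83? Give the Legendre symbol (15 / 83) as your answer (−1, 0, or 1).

-1

Euler's criterion: (15/83) ≡ 15^41 (mod 83).
15^2 ≡ 59 (mod 83)
15^4 ≡ 78 (mod 83)
15^8 ≡ 25 (mod 83)
15^16 ≡ 44 (mod 83)
15^32 ≡ 27 (mod 83)
15^41 = 15^(32+8+1) ≡ 82 (mod 83).
Result is 82 ≡ −1, so (15/83) = −1.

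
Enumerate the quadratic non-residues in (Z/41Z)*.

3,6,7,11,12,13,14,15,17,19,22,24,26,27,28,29,30,34,35,38

Square k = 1,…,20 (k and 41−k give the same square):
1²=1, 2²=4, 3²=9, 4²=16, 5²=25, 6²=36, 7²≡8, 8²≡23, 9²≡40, 10²≡18, 11²≡39, 12²≡21, 13²≡5, 14²≡32, 15²≡20, 16²≡10, 17²≡2, 18²≡37, 19²≡33, 20²≡31 (mod 41).
The residues are {1, 2, 4, 5, 8, 9, 10, 16, 18, 20, 21, 23, 25, 31, 32, 33, 36, 37, 39, 40}; the non-residues are the remaining 20 nonzero classes.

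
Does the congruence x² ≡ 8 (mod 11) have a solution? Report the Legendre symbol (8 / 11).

-1

Pull out 2^3: since 11 ≡ 3 (mod 8), (2/11) = -1, so (2/11)^3 = -1.
Reached (1/11) = 1. Collecting the sign flips along the way, the symbol is -1.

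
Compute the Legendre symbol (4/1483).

Pull out 2^2: since 1483 ≡ 3 (mod 8), (2/1483) = -1, so (2/1483)^2 = +1.
Reached (1/1483) = 1. Collecting the sign flips along the way, the symbol is +1.

1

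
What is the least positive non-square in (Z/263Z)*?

5

(2/263) = +1, so 2 is a residue.
(3/263) = +1, so 3 is a residue.
(4/263) = +1, so 4 is a residue.
(5/263) = −1, so 5 is the smallest positive non-residue mod 263.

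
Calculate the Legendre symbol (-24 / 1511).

-1

First reduce: -24 ≡ 1487 (mod 1511).
Reciprocity: 1487 ≡ 3 and 1511 ≡ 3 (mod 4), so (1487/1511) = −(1511/1487).
Reduce top mod 1487: now compute (24/1487).
Pull out 2^3: since 1487 ≡ 7 (mod 8), (2/1487) = +1, so (2/1487)^3 = +1.
Reciprocity: 3 ≡ 3 and 1487 ≡ 3 (mod 4), so (3/1487) = −(1487/3).
Reduce top mod 3: now compute (2/3).
Pull out 2: since 3 ≡ 3 (mod 8), (2/3) = -1.
Reached (1/3) = 1. Collecting the sign flips along the way, the symbol is -1.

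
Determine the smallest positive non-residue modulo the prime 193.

5

(2/193) = +1, so 2 is a residue.
(3/193) = +1, so 3 is a residue.
(4/193) = +1, so 4 is a residue.
(5/193) = −1, so 5 is the smallest positive non-residue mod 193.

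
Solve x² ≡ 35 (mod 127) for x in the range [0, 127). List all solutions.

17, 110

Since 127 ≡ 3 (mod 4), a square root of 35 is 35^((127+1)/4) = 35^32 mod 127.
Repeated squaring: 35^2≡82, 35^4≡120, 35^8≡49, 35^16≡115, 35^32≡17 (mod 127).
35^32 = 35^(32) ≡ 17 (mod 127).
Check: 17² = 289 ≡ 35 (mod 127). The two roots are 17 and 110.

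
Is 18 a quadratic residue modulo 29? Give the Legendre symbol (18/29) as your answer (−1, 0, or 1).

Euler's criterion: (18/29) ≡ 18^14 (mod 29).
18^2 ≡ 5 (mod 29)
18^4 ≡ 25 (mod 29)
18^8 ≡ 16 (mod 29)
18^14 = 18^(8+4+2) ≡ 28 (mod 29).
Result is 28 ≡ −1, so (18/29) = −1.

-1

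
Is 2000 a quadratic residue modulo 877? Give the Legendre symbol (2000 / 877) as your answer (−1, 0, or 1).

-1

Euler's criterion: (2000/877) ≡ 246^438 (mod 877).
246^2 ≡ 3 (mod 877)
246^4 ≡ 9 (mod 877)
246^8 ≡ 81 (mod 877)
246^16 ≡ 422 (mod 877)
246^32 ≡ 53 (mod 877)
246^64 ≡ 178 (mod 877)
246^128 ≡ 112 (mod 877)
246^256 ≡ 266 (mod 877)
246^438 = 246^(256+128+32+16+4+2) ≡ 876 (mod 877).
Result is 876 ≡ −1, so (2000/877) = −1.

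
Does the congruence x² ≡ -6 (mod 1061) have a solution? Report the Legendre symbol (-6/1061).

1

First reduce: -6 ≡ 1055 (mod 1061).
Reciprocity: 1055 ≡ 3 and 1061 ≡ 1 (mod 4), so (1055/1061) = +(1061/1055).
Reduce top mod 1055: now compute (6/1055).
Pull out 2: since 1055 ≡ 7 (mod 8), (2/1055) = +1.
Reciprocity: 3 ≡ 3 and 1055 ≡ 3 (mod 4), so (3/1055) = −(1055/3).
Reduce top mod 3: now compute (2/3).
Pull out 2: since 3 ≡ 3 (mod 8), (2/3) = -1.
Reached (1/3) = 1. Collecting the sign flips along the way, the symbol is +1.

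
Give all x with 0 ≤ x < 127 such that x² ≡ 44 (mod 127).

Since 127 ≡ 3 (mod 4), a square root of 44 is 44^((127+1)/4) = 44^32 mod 127.
Repeated squaring: 44^2≡31, 44^4≡72, 44^8≡104, 44^16≡21, 44^32≡60 (mod 127).
44^32 = 44^(32) ≡ 60 (mod 127).
Check: 60² = 3600 ≡ 44 (mod 127). The two roots are 60 and 67.

60, 67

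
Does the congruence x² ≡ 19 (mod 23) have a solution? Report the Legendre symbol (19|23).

Euler's criterion: (19/23) ≡ 19^11 (mod 23).
19^2 ≡ 16 (mod 23)
19^4 ≡ 3 (mod 23)
19^8 ≡ 9 (mod 23)
19^11 = 19^(8+2+1) ≡ 22 (mod 23).
Result is 22 ≡ −1, so (19/23) = −1.

-1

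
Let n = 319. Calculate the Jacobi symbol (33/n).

Reciprocity: 33 ≡ 1 and 319 ≡ 3 (mod 4), so (33/319) = +(319/33).
Reduce top mod 33: now compute (22/33).
Pull out 2: since 33 ≡ 1 (mod 8), (2/33) = +1.
Reciprocity: 11 ≡ 3 and 33 ≡ 1 (mod 4), so (11/33) = +(33/11).
Reduce top mod 11: now compute (0/11).
Top reduces to 0: gcd > 1, so the symbol is 0.

0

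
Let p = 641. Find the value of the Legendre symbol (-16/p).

First reduce: -16 ≡ 625 (mod 641).
Reciprocity: 625 ≡ 1 and 641 ≡ 1 (mod 4), so (625/641) = +(641/625).
Reduce top mod 625: now compute (16/625).
Pull out 2^4: since 625 ≡ 1 (mod 8), (2/625) = +1, so (2/625)^4 = +1.
Reached (1/625) = 1. Collecting the sign flips along the way, the symbol is +1.

1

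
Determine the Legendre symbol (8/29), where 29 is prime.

-1

Euler's criterion: (8/29) ≡ 8^14 (mod 29).
8^2 ≡ 6 (mod 29)
8^4 ≡ 7 (mod 29)
8^8 ≡ 20 (mod 29)
8^14 = 8^(8+4+2) ≡ 28 (mod 29).
Result is 28 ≡ −1, so (8/29) = −1.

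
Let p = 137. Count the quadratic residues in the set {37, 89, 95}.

(37/137) = +1 → QR.
(89/137) = -1 → non-residue.
(95/137) = -1 → non-residue.
Total quadratic residues among the 3: 1.

1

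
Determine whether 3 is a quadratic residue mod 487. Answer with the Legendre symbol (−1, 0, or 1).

-1

Reciprocity: 3 ≡ 3 and 487 ≡ 3 (mod 4), so (3/487) = −(487/3).
Reduce top mod 3: now compute (1/3).
Reached (1/3) = 1. Collecting the sign flips along the way, the symbol is -1.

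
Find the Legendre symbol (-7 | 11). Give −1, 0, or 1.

First reduce: -7 ≡ 4 (mod 11).
Pull out 2^2: since 11 ≡ 3 (mod 8), (2/11) = -1, so (2/11)^2 = +1.
Reached (1/11) = 1. Collecting the sign flips along the way, the symbol is +1.

1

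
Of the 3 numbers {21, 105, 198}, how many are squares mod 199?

0

(21/199) = -1 → non-residue.
(105/199) = -1 → non-residue.
(198/199) = -1 → non-residue.
Total quadratic residues among the 3: 0.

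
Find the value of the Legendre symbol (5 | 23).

Euler's criterion: (5/23) ≡ 5^11 (mod 23).
5^2 ≡ 2 (mod 23)
5^4 ≡ 4 (mod 23)
5^8 ≡ 16 (mod 23)
5^11 = 5^(8+2+1) ≡ 22 (mod 23).
Result is 22 ≡ −1, so (5/23) = −1.

-1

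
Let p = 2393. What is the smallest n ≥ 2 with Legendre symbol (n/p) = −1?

3

(2/2393) = +1, so 2 is a residue.
(3/2393) = −1, so 3 is the smallest positive non-residue mod 2393.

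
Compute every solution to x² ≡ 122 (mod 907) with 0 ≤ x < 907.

44, 863

Since 907 ≡ 3 (mod 4), a square root of 122 is 122^((907+1)/4) = 122^227 mod 907.
Repeated squaring: 122^2≡372, 122^4≡520, 122^8≡114, 122^16≡298, 122^32≡825, 122^64≡375, 122^128≡40 (mod 907).
122^227 = 122^(128+64+32+2+1) ≡ 863 (mod 907).
Check: 863² = 744769 ≡ 122 (mod 907). The two roots are 44 and 863.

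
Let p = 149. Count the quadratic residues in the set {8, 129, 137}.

1

(8/149) = -1 → non-residue.
(129/149) = +1 → QR.
(137/149) = -1 → non-residue.
Total quadratic residues among the 3: 1.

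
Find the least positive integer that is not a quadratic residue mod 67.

2

(2/67) = −1, so 2 is the smallest positive non-residue mod 67.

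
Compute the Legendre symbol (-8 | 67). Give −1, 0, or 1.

1

First reduce: -8 ≡ 59 (mod 67).
Reciprocity: 59 ≡ 3 and 67 ≡ 3 (mod 4), so (59/67) = −(67/59).
Reduce top mod 59: now compute (8/59).
Pull out 2^3: since 59 ≡ 3 (mod 8), (2/59) = -1, so (2/59)^3 = -1.
Reached (1/59) = 1. Collecting the sign flips along the way, the symbol is +1.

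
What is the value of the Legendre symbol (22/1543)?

Pull out 2: since 1543 ≡ 7 (mod 8), (2/1543) = +1.
Reciprocity: 11 ≡ 3 and 1543 ≡ 3 (mod 4), so (11/1543) = −(1543/11).
Reduce top mod 11: now compute (3/11).
Reciprocity: 3 ≡ 3 and 11 ≡ 3 (mod 4), so (3/11) = −(11/3).
Reduce top mod 3: now compute (2/3).
Pull out 2: since 3 ≡ 3 (mod 8), (2/3) = -1.
Reached (1/3) = 1. Collecting the sign flips along the way, the symbol is -1.

-1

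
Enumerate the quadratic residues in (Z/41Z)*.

Square k = 1,…,20 (k and 41−k give the same square):
1²=1, 2²=4, 3²=9, 4²=16, 5²=25, 6²=36, 7²≡8, 8²≡23, 9²≡40, 10²≡18, 11²≡39, 12²≡21, 13²≡5, 14²≡32, 15²≡20, 16²≡10, 17²≡2, 18²≡37, 19²≡33, 20²≡31 (mod 41).
So the quadratic residues mod 41 are {1, 2, 4, 5, 8, 9, 10, 16, 18, 20, 21, 23, 25, 31, 32, 33, 36, 37, 39, 40}.

1,2,4,5,8,9,10,16,18,20,21,23,25,31,32,33,36,37,39,40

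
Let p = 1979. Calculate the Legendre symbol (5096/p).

-1

First reduce: 5096 ≡ 1138 (mod 1979).
Pull out 2: since 1979 ≡ 3 (mod 8), (2/1979) = -1.
Reciprocity: 569 ≡ 1 and 1979 ≡ 3 (mod 4), so (569/1979) = +(1979/569).
Reduce top mod 569: now compute (272/569).
Pull out 2^4: since 569 ≡ 1 (mod 8), (2/569) = +1, so (2/569)^4 = +1.
Reciprocity: 17 ≡ 1 and 569 ≡ 1 (mod 4), so (17/569) = +(569/17).
Reduce top mod 17: now compute (8/17).
Pull out 2^3: since 17 ≡ 1 (mod 8), (2/17) = +1, so (2/17)^3 = +1.
Reached (1/17) = 1. Collecting the sign flips along the way, the symbol is -1.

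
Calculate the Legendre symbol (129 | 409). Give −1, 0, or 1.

-1

Reciprocity: 129 ≡ 1 and 409 ≡ 1 (mod 4), so (129/409) = +(409/129).
Reduce top mod 129: now compute (22/129).
Pull out 2: since 129 ≡ 1 (mod 8), (2/129) = +1.
Reciprocity: 11 ≡ 3 and 129 ≡ 1 (mod 4), so (11/129) = +(129/11).
Reduce top mod 11: now compute (8/11).
Pull out 2^3: since 11 ≡ 3 (mod 8), (2/11) = -1, so (2/11)^3 = -1.
Reached (1/11) = 1. Collecting the sign flips along the way, the symbol is -1.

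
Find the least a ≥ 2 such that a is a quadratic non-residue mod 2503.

(2/2503) = +1, so 2 is a residue.
(3/2503) = −1, so 3 is the smallest positive non-residue mod 2503.

3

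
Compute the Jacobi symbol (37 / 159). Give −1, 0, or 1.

Reciprocity: 37 ≡ 1 and 159 ≡ 3 (mod 4), so (37/159) = +(159/37).
Reduce top mod 37: now compute (11/37).
Reciprocity: 11 ≡ 3 and 37 ≡ 1 (mod 4), so (11/37) = +(37/11).
Reduce top mod 11: now compute (4/11).
Pull out 2^2: since 11 ≡ 3 (mod 8), (2/11) = -1, so (2/11)^2 = +1.
Reached (1/11) = 1. Collecting the sign flips along the way, the symbol is +1.

1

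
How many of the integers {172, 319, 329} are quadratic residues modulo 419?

(172/419) = +1 → QR.
(319/419) = -1 → non-residue.
(329/419) = +1 → QR.
Total quadratic residues among the 3: 2.

2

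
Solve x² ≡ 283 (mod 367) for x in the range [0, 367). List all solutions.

83, 284

Since 367 ≡ 3 (mod 4), a square root of 283 is 283^((367+1)/4) = 283^92 mod 367.
Repeated squaring: 283^2≡83, 283^4≡283, 283^8≡83, 283^16≡283, 283^32≡83, 283^64≡283 (mod 367).
283^92 = 283^(64+16+8+4) ≡ 83 (mod 367).
Check: 83² = 6889 ≡ 283 (mod 367). The two roots are 83 and 284.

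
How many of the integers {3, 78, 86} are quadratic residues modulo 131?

1

(3/131) = +1 → QR.
(78/131) = -1 → non-residue.
(86/131) = -1 → non-residue.
Total quadratic residues among the 3: 1.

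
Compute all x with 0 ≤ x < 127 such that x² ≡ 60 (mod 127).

Since 127 ≡ 3 (mod 4), a square root of 60 is 60^((127+1)/4) = 60^32 mod 127.
Repeated squaring: 60^2≡44, 60^4≡31, 60^8≡72, 60^16≡104, 60^32≡21 (mod 127).
60^32 = 60^(32) ≡ 21 (mod 127).
Check: 21² = 441 ≡ 60 (mod 127). The two roots are 21 and 106.

21, 106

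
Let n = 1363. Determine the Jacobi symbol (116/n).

0

Pull out 2^2: since 1363 ≡ 3 (mod 8), (2/1363) = -1, so (2/1363)^2 = +1.
Reciprocity: 29 ≡ 1 and 1363 ≡ 3 (mod 4), so (29/1363) = +(1363/29).
Reduce top mod 29: now compute (0/29).
Top reduces to 0: gcd > 1, so the symbol is 0.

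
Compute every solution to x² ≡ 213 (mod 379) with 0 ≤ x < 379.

69, 310

Since 379 ≡ 3 (mod 4), a square root of 213 is 213^((379+1)/4) = 213^95 mod 379.
Repeated squaring: 213^2≡268, 213^4≡193, 213^8≡107, 213^16≡79, 213^32≡177, 213^64≡251 (mod 379).
213^95 = 213^(64+16+8+4+2+1) ≡ 310 (mod 379).
Check: 310² = 96100 ≡ 213 (mod 379). The two roots are 69 and 310.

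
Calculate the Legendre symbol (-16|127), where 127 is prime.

-1

First reduce: -16 ≡ 111 (mod 127).
Reciprocity: 111 ≡ 3 and 127 ≡ 3 (mod 4), so (111/127) = −(127/111).
Reduce top mod 111: now compute (16/111).
Pull out 2^4: since 111 ≡ 7 (mod 8), (2/111) = +1, so (2/111)^4 = +1.
Reached (1/111) = 1. Collecting the sign flips along the way, the symbol is -1.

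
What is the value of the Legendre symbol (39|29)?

-1

First reduce: 39 ≡ 10 (mod 29).
Pull out 2: since 29 ≡ 5 (mod 8), (2/29) = -1.
Reciprocity: 5 ≡ 1 and 29 ≡ 1 (mod 4), so (5/29) = +(29/5).
Reduce top mod 5: now compute (4/5).
Pull out 2^2: since 5 ≡ 5 (mod 8), (2/5) = -1, so (2/5)^2 = +1.
Reached (1/5) = 1. Collecting the sign flips along the way, the symbol is -1.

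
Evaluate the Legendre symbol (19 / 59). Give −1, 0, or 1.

Reciprocity: 19 ≡ 3 and 59 ≡ 3 (mod 4), so (19/59) = −(59/19).
Reduce top mod 19: now compute (2/19).
Pull out 2: since 19 ≡ 3 (mod 8), (2/19) = -1.
Reached (1/19) = 1. Collecting the sign flips along the way, the symbol is +1.

1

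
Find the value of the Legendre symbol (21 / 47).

Reciprocity: 21 ≡ 1 and 47 ≡ 3 (mod 4), so (21/47) = +(47/21).
Reduce top mod 21: now compute (5/21).
Reciprocity: 5 ≡ 1 and 21 ≡ 1 (mod 4), so (5/21) = +(21/5).
Reduce top mod 5: now compute (1/5).
Reached (1/5) = 1. Collecting the sign flips along the way, the symbol is +1.

1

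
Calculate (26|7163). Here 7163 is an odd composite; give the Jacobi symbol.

0

Pull out 2: since 7163 ≡ 3 (mod 8), (2/7163) = -1.
Reciprocity: 13 ≡ 1 and 7163 ≡ 3 (mod 4), so (13/7163) = +(7163/13).
Reduce top mod 13: now compute (0/13).
Top reduces to 0: gcd > 1, so the symbol is 0.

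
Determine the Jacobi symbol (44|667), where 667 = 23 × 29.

1

Pull out 2^2: since 667 ≡ 3 (mod 8), (2/667) = -1, so (2/667)^2 = +1.
Reciprocity: 11 ≡ 3 and 667 ≡ 3 (mod 4), so (11/667) = −(667/11).
Reduce top mod 11: now compute (7/11).
Reciprocity: 7 ≡ 3 and 11 ≡ 3 (mod 4), so (7/11) = −(11/7).
Reduce top mod 7: now compute (4/7).
Pull out 2^2: since 7 ≡ 7 (mod 8), (2/7) = +1, so (2/7)^2 = +1.
Reached (1/7) = 1. Collecting the sign flips along the way, the symbol is +1.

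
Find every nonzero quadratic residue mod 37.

Square k = 1,…,18 (k and 37−k give the same square):
1²=1, 2²=4, 3²=9, 4²=16, 5²=25, 6²=36, 7²≡12, 8²≡27, 9²≡7, 10²≡26, 11²≡10, 12²≡33, 13²≡21, 14²≡11, 15²≡3, 16²≡34, 17²≡30, 18²≡28 (mod 37).
So the quadratic residues mod 37 are {1, 3, 4, 7, 9, 10, 11, 12, 16, 21, 25, 26, 27, 28, 30, 33, 34, 36}.

1,3,4,7,9,10,11,12,16,21,25,26,27,28,30,33,34,36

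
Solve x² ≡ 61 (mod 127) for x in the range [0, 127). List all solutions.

51, 76

Since 127 ≡ 3 (mod 4), a square root of 61 is 61^((127+1)/4) = 61^32 mod 127.
Repeated squaring: 61^2≡38, 61^4≡47, 61^8≡50, 61^16≡87, 61^32≡76 (mod 127).
61^32 = 61^(32) ≡ 76 (mod 127).
Check: 76² = 5776 ≡ 61 (mod 127). The two roots are 51 and 76.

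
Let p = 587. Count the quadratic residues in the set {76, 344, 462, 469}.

(76/587) = -1 → non-residue.
(344/587) = -1 → non-residue.
(462/587) = +1 → QR.
(469/587) = +1 → QR.
Total quadratic residues among the 4: 2.

2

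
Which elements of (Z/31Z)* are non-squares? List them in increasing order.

3, 6, 11, 12, 13, 15, 17, 21, 22, 23, 24, 26, 27, 29, 30

Square k = 1,…,15 (k and 31−k give the same square):
1²=1, 2²=4, 3²=9, 4²=16, 5²=25, 6²≡5, 7²≡18, 8²≡2, 9²≡19, 10²≡7, 11²≡28, 12²≡20, 13²≡14, 14²≡10, 15²≡8 (mod 31).
The residues are {1, 2, 4, 5, 7, 8, 9, 10, 14, 16, 18, 19, 20, 25, 28}; the non-residues are the remaining 15 nonzero classes.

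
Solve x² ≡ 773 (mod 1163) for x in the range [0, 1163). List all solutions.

44, 1119

Since 1163 ≡ 3 (mod 4), a square root of 773 is 773^((1163+1)/4) = 773^291 mod 1163.
Repeated squaring: 773^2≡910, 773^4≡44, 773^8≡773, 773^16≡910, 773^32≡44, 773^64≡773, 773^128≡910, 773^256≡44 (mod 1163).
773^291 = 773^(256+32+2+1) ≡ 44 (mod 1163).
Check: 44² = 1936 ≡ 773 (mod 1163). The two roots are 44 and 1119.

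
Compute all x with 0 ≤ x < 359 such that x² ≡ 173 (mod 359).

116, 243

Since 359 ≡ 3 (mod 4), a square root of 173 is 173^((359+1)/4) = 173^90 mod 359.
Repeated squaring: 173^2≡132, 173^4≡192, 173^8≡246, 173^16≡204, 173^32≡331, 173^64≡66 (mod 359).
173^90 = 173^(64+16+8+2) ≡ 243 (mod 359).
Check: 243² = 59049 ≡ 173 (mod 359). The two roots are 116 and 243.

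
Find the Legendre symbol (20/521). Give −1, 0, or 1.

1

Euler's criterion: (20/521) ≡ 20^260 (mod 521).
20^2 ≡ 400 (mod 521)
20^4 ≡ 53 (mod 521)
20^8 ≡ 204 (mod 521)
20^16 ≡ 457 (mod 521)
20^32 ≡ 449 (mod 521)
20^64 ≡ 495 (mod 521)
20^128 ≡ 155 (mod 521)
20^256 ≡ 59 (mod 521)
20^260 = 20^(256+4) ≡ 1 (mod 521).
Result is 1, so (20/521) = 1.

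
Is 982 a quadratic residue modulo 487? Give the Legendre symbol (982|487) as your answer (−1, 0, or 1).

First reduce: 982 ≡ 8 (mod 487).
Pull out 2^3: since 487 ≡ 7 (mod 8), (2/487) = +1, so (2/487)^3 = +1.
Reached (1/487) = 1. Collecting the sign flips along the way, the symbol is +1.

1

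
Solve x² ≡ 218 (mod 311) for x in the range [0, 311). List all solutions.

23, 288

Since 311 ≡ 3 (mod 4), a square root of 218 is 218^((311+1)/4) = 218^78 mod 311.
Repeated squaring: 218^2≡252, 218^4≡60, 218^8≡179, 218^16≡8, 218^32≡64, 218^64≡53 (mod 311).
218^78 = 218^(64+8+4+2) ≡ 288 (mod 311).
Check: 288² = 82944 ≡ 218 (mod 311). The two roots are 23 and 288.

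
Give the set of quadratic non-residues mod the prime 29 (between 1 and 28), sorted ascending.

2, 3, 8, 10, 11, 12, 14, 15, 17, 18, 19, 21, 26, 27

Square k = 1,…,14 (k and 29−k give the same square):
1²=1, 2²=4, 3²=9, 4²=16, 5²=25, 6²≡7, 7²≡20, 8²≡6, 9²≡23, 10²≡13, 11²≡5, 12²≡28, 13²≡24, 14²≡22 (mod 29).
The residues are {1, 4, 5, 6, 7, 9, 13, 16, 20, 22, 23, 24, 25, 28}; the non-residues are the remaining 14 nonzero classes.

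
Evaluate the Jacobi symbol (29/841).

0

Reciprocity: 29 ≡ 1 and 841 ≡ 1 (mod 4), so (29/841) = +(841/29).
Reduce top mod 29: now compute (0/29).
Top reduces to 0: gcd > 1, so the symbol is 0.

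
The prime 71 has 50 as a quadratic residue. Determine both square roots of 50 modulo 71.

11, 60

Since 71 ≡ 3 (mod 4), a square root of 50 is 50^((71+1)/4) = 50^18 mod 71.
Repeated squaring: 50^2≡15, 50^4≡12, 50^8≡2, 50^16≡4 (mod 71).
50^18 = 50^(16+2) ≡ 60 (mod 71).
Check: 60² = 3600 ≡ 50 (mod 71). The two roots are 11 and 60.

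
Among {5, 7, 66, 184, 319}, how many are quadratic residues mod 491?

2

(5/491) = +1 → QR.
(7/491) = -1 → non-residue.
(66/491) = -1 → non-residue.
(184/491) = +1 → QR.
(319/491) = -1 → non-residue.
Total quadratic residues among the 5: 2.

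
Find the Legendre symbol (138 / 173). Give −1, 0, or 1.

1

Euler's criterion: (138/173) ≡ 138^86 (mod 173).
138^2 ≡ 14 (mod 173)
138^4 ≡ 23 (mod 173)
138^8 ≡ 10 (mod 173)
138^16 ≡ 100 (mod 173)
138^32 ≡ 139 (mod 173)
138^64 ≡ 118 (mod 173)
138^86 = 138^(64+16+4+2) ≡ 1 (mod 173).
Result is 1, so (138/173) = 1.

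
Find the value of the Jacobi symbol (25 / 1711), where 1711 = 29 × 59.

1

Reciprocity: 25 ≡ 1 and 1711 ≡ 3 (mod 4), so (25/1711) = +(1711/25).
Reduce top mod 25: now compute (11/25).
Reciprocity: 11 ≡ 3 and 25 ≡ 1 (mod 4), so (11/25) = +(25/11).
Reduce top mod 11: now compute (3/11).
Reciprocity: 3 ≡ 3 and 11 ≡ 3 (mod 4), so (3/11) = −(11/3).
Reduce top mod 3: now compute (2/3).
Pull out 2: since 3 ≡ 3 (mod 8), (2/3) = -1.
Reached (1/3) = 1. Collecting the sign flips along the way, the symbol is +1.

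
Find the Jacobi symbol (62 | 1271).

0

Pull out 2: since 1271 ≡ 7 (mod 8), (2/1271) = +1.
Reciprocity: 31 ≡ 3 and 1271 ≡ 3 (mod 4), so (31/1271) = −(1271/31).
Reduce top mod 31: now compute (0/31).
Top reduces to 0: gcd > 1, so the symbol is 0.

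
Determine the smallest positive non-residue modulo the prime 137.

(2/137) = +1, so 2 is a residue.
(3/137) = −1, so 3 is the smallest positive non-residue mod 137.

3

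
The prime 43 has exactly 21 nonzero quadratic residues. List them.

Square k = 1,…,21 (k and 43−k give the same square):
1²=1, 2²=4, 3²=9, 4²=16, 5²=25, 6²=36, 7²≡6, 8²≡21, 9²≡38, 10²≡14, 11²≡35, 12²≡15, 13²≡40, 14²≡24, 15²≡10, 16²≡41, 17²≡31, 18²≡23, 19²≡17, 20²≡13, 21²≡11 (mod 43).
So the quadratic residues mod 43 are {1, 4, 6, 9, 10, 11, 13, 14, 15, 16, 17, 21, 23, 24, 25, 31, 35, 36, 38, 40, 41}.

1,4,6,9,10,11,13,14,15,16,17,21,23,24,25,31,35,36,38,40,41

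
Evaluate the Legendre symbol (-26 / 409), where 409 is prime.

-1

First reduce: -26 ≡ 383 (mod 409).
Reciprocity: 383 ≡ 3 and 409 ≡ 1 (mod 4), so (383/409) = +(409/383).
Reduce top mod 383: now compute (26/383).
Pull out 2: since 383 ≡ 7 (mod 8), (2/383) = +1.
Reciprocity: 13 ≡ 1 and 383 ≡ 3 (mod 4), so (13/383) = +(383/13).
Reduce top mod 13: now compute (6/13).
Pull out 2: since 13 ≡ 5 (mod 8), (2/13) = -1.
Reciprocity: 3 ≡ 3 and 13 ≡ 1 (mod 4), so (3/13) = +(13/3).
Reduce top mod 3: now compute (1/3).
Reached (1/3) = 1. Collecting the sign flips along the way, the symbol is -1.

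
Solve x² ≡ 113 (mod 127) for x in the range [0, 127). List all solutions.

42, 85

Since 127 ≡ 3 (mod 4), a square root of 113 is 113^((127+1)/4) = 113^32 mod 127.
Repeated squaring: 113^2≡69, 113^4≡62, 113^8≡34, 113^16≡13, 113^32≡42 (mod 127).
113^32 = 113^(32) ≡ 42 (mod 127).
Check: 42² = 1764 ≡ 113 (mod 127). The two roots are 42 and 85.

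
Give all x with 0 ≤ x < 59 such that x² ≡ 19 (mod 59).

14, 45

Since 59 ≡ 3 (mod 4), a square root of 19 is 19^((59+1)/4) = 19^15 mod 59.
Repeated squaring: 19^2≡7, 19^4≡49, 19^8≡41 (mod 59).
19^15 = 19^(8+4+2+1) ≡ 45 (mod 59).
Check: 45² = 2025 ≡ 19 (mod 59). The two roots are 14 and 45.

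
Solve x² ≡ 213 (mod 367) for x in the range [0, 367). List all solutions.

41, 326

Since 367 ≡ 3 (mod 4), a square root of 213 is 213^((367+1)/4) = 213^92 mod 367.
Repeated squaring: 213^2≡228, 213^4≡237, 213^8≡18, 213^16≡324, 213^32≡14, 213^64≡196 (mod 367).
213^92 = 213^(64+16+8+4) ≡ 41 (mod 367).
Check: 41² = 1681 ≡ 213 (mod 367). The two roots are 41 and 326.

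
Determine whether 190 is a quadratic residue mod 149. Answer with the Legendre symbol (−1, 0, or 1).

-1

Euler's criterion: (190/149) ≡ 41^74 (mod 149).
41^2 ≡ 42 (mod 149)
41^4 ≡ 125 (mod 149)
41^8 ≡ 129 (mod 149)
41^16 ≡ 102 (mod 149)
41^32 ≡ 123 (mod 149)
41^64 ≡ 80 (mod 149)
41^74 = 41^(64+8+2) ≡ 148 (mod 149).
Result is 148 ≡ −1, so (190/149) = −1.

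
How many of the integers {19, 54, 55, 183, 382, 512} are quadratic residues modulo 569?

(19/569) = -1 → non-residue.
(54/569) = -1 → non-residue.
(55/569) = -1 → non-residue.
(183/569) = -1 → non-residue.
(382/569) = -1 → non-residue.
(512/569) = +1 → QR.
Total quadratic residues among the 6: 1.

1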